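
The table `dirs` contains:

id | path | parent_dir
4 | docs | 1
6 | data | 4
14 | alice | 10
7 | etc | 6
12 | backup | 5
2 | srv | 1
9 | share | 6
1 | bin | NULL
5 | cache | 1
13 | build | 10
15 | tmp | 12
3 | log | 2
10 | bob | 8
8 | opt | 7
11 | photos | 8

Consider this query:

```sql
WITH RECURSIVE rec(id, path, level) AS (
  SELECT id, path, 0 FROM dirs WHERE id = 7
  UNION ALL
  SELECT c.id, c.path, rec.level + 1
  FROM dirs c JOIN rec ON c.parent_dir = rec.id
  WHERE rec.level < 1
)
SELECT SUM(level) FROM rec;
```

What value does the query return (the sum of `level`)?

Base: id=7 (etc) at level 0.
Iteration 1: rows with parent_dir in {7} -> opt (id 8, level 1).
Iteration 2: level < 1 fails for all current rows; recursion stops.
SUM(level) = 0 + 1 = 1.

1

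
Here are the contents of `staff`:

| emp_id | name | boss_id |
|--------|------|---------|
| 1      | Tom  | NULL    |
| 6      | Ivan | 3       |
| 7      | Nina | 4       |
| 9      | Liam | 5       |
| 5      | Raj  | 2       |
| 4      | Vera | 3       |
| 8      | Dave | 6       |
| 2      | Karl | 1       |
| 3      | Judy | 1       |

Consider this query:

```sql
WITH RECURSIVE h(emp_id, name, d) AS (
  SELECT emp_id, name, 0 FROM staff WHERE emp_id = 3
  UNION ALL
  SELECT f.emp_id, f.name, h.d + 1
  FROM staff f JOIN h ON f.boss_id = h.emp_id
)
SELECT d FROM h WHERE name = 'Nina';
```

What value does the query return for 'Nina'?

2

Base: emp_id=3 (Judy) at d 0.
Iteration 1: rows with boss_id in {3} -> Vera (id 4, d 1), Ivan (id 6, d 1).
Iteration 2: rows with boss_id in {4,6} -> Nina (id 7, d 2), Dave (id 8, d 2).
Iteration 3: no rows with boss_id in {7,8}; recursion stops.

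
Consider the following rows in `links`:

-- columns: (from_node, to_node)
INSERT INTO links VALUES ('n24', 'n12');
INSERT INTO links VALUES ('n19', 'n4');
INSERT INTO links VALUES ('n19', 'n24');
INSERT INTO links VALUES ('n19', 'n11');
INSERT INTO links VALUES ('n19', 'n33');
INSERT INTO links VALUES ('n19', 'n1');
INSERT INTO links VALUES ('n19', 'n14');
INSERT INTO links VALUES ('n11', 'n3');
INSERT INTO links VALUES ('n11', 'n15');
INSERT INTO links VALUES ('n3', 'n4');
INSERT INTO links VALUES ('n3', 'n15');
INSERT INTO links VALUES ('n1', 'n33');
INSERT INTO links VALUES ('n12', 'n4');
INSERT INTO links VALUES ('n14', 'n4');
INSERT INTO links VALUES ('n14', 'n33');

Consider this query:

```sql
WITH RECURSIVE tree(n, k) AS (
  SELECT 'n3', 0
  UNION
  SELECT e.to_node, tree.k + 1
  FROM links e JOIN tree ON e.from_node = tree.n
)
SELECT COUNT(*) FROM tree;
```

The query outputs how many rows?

Base: (n3, k=0).
Iteration 1: edges from {n3} -> (n15, k=1), (n4, k=1).
Iteration 2: no outgoing edges from {n15,n4}; recursion stops.
Total rows emitted: 3.

3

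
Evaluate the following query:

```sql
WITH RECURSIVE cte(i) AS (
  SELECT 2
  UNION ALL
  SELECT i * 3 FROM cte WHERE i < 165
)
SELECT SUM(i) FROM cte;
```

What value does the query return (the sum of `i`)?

728

Base: i=2.
Iteration 1: 2 < 165 holds -> i = 2 * 3 = 6.
Iteration 2: 6 < 165 holds -> i = 6 * 3 = 18.
Iteration 3: 18 < 165 holds -> i = 18 * 3 = 54.
Iteration 4: 54 < 165 holds -> i = 54 * 3 = 162.
Iteration 5: 162 < 165 holds -> i = 162 * 3 = 486.
Iteration 6: 486 < 165 fails; recursion stops.
SUM(i) = 2 + 6 + 18 + 54 + 162 + 486 = 728.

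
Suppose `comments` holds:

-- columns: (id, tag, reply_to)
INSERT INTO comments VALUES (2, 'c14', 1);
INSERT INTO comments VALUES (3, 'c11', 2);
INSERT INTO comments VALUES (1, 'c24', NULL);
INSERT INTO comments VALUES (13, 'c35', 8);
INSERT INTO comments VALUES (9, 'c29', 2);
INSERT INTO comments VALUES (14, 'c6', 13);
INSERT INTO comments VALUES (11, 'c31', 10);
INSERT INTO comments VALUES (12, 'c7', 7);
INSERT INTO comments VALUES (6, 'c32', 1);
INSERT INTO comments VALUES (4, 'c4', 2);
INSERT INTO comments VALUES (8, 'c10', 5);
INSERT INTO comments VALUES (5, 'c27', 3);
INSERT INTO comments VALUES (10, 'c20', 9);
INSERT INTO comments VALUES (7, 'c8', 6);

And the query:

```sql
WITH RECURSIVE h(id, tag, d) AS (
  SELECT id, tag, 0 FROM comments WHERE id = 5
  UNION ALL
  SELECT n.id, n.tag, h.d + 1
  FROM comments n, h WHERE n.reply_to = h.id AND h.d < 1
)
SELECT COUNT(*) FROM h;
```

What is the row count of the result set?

2

Base: id=5 (c27) at d 0.
Iteration 1: rows with reply_to in {5} -> c10 (id 8, d 1).
Iteration 2: d < 1 fails for all current rows; recursion stops.
Total rows emitted: 2.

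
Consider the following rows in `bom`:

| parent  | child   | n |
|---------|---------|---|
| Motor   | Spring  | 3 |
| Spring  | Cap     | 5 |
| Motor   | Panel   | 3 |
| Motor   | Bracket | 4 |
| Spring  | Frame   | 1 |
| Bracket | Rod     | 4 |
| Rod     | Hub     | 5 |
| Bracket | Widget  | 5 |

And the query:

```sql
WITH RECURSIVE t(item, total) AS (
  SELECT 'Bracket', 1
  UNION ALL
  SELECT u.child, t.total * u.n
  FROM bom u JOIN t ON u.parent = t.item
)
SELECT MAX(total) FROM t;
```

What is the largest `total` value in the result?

Base: (Bracket, total=1).
Iteration 1: components of {Bracket} -> Rod = 1*4 = 4, Widget = 1*5 = 5.
Iteration 2: components of {Rod,Widget} -> Hub = 4*5 = 20.
Iteration 3: no further components; recursion stops.
total values: 1, 4, 5, 20; the maximum is 20.

20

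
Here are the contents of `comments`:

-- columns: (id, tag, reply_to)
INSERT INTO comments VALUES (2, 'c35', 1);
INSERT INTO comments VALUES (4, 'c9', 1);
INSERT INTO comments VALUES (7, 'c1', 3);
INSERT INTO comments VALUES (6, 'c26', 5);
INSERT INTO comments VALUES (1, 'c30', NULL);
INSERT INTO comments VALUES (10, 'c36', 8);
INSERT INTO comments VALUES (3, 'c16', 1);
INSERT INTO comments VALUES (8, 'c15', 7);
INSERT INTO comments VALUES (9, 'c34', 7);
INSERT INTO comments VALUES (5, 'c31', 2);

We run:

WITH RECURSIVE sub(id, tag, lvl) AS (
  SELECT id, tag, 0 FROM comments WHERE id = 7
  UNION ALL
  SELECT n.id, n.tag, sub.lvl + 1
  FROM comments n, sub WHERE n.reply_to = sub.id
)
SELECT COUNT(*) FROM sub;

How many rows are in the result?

4

Base: id=7 (c1) at lvl 0.
Iteration 1: rows with reply_to in {7} -> c15 (id 8, lvl 1), c34 (id 9, lvl 1).
Iteration 2: rows with reply_to in {8,9} -> c36 (id 10, lvl 2).
Iteration 3: no rows with reply_to in {10}; recursion stops.
Total rows emitted: 4.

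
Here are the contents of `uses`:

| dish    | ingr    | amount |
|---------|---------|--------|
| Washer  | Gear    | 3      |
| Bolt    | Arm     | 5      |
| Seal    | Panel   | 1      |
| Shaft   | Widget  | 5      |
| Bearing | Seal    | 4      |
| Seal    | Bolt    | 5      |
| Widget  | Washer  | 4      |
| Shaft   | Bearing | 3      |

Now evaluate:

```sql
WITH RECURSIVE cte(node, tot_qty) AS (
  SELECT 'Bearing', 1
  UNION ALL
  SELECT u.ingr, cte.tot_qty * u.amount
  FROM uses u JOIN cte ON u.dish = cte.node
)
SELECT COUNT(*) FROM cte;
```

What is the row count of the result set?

5

Base: (Bearing, tot_qty=1).
Iteration 1: components of {Bearing} -> Seal = 1*4 = 4.
Iteration 2: components of {Seal} -> Bolt = 4*5 = 20, Panel = 4*1 = 4.
Iteration 3: components of {Bolt,Panel} -> Arm = 20*5 = 100.
Iteration 4: no further components; recursion stops.
Total rows emitted: 5.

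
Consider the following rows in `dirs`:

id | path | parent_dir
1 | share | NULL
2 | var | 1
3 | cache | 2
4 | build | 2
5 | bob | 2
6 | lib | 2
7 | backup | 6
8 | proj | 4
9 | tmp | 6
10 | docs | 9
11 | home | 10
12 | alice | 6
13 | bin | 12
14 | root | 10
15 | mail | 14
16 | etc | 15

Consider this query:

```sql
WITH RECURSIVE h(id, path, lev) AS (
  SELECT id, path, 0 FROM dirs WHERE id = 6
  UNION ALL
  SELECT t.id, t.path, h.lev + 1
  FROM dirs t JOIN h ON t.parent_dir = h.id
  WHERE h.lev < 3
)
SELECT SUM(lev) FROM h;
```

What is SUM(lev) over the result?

13

Base: id=6 (lib) at lev 0.
Iteration 1: rows with parent_dir in {6} -> backup (id 7, lev 1), tmp (id 9, lev 1), alice (id 12, lev 1).
Iteration 2: rows with parent_dir in {7,9,12} -> docs (id 10, lev 2), bin (id 13, lev 2).
Iteration 3: rows with parent_dir in {10,13} -> home (id 11, lev 3), root (id 14, lev 3).
Iteration 4: lev < 3 fails for all current rows; recursion stops.
SUM(lev) = 0 + 1 + 1 + 1 + 2 + 2 + 3 + 3 = 13.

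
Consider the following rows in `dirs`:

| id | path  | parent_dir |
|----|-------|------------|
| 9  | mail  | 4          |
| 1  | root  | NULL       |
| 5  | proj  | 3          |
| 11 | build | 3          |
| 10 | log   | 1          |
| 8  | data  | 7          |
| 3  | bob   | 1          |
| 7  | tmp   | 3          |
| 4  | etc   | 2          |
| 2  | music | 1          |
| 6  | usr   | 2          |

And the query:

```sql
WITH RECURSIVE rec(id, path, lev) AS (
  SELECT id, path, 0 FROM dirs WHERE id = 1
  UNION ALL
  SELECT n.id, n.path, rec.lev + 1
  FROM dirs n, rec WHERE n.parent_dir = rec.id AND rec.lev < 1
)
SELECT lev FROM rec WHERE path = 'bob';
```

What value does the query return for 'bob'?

Base: id=1 (root) at lev 0.
Iteration 1: rows with parent_dir in {1} -> music (id 2, lev 1), bob (id 3, lev 1), log (id 10, lev 1).
Iteration 2: lev < 1 fails for all current rows; recursion stops.

1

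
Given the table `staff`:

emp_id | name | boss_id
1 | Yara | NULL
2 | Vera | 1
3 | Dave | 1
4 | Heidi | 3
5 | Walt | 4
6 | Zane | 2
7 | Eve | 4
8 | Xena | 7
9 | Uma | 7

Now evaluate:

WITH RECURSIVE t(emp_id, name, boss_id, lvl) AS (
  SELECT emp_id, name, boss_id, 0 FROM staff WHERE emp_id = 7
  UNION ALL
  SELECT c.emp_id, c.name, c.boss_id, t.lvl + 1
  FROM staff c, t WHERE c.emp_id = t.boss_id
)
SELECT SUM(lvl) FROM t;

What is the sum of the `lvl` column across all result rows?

Base: emp_id=7 (Eve), boss_id=4, lvl 0.
Iteration 1: join on emp_id=4 -> Heidi (id 4, boss_id=3, lvl 1).
Iteration 2: join on emp_id=3 -> Dave (id 3, boss_id=1, lvl 2).
Iteration 3: join on emp_id=1 -> Yara (id 1, boss_id=NULL, lvl 3).
Iteration 4: boss_id is NULL; no match; recursion stops.
SUM(lvl) = 0 + 1 + 2 + 3 = 6.

6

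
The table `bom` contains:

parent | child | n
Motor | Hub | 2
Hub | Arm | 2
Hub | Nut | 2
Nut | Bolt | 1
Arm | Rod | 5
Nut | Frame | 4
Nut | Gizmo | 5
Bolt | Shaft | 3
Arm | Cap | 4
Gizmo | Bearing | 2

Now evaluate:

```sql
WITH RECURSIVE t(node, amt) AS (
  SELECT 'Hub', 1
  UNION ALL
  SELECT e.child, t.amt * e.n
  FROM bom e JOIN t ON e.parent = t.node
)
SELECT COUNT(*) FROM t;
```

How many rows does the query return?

Base: (Hub, amt=1).
Iteration 1: components of {Hub} -> Arm = 1*2 = 2, Nut = 1*2 = 2.
Iteration 2: components of {Arm,Nut} -> Bolt = 2*1 = 2, Cap = 2*4 = 8, Frame = 2*4 = 8, Gizmo = 2*5 = 10, Rod = 2*5 = 10.
Iteration 3: components of {Bolt,Cap,Frame,Gizmo,Rod} -> Bearing = 10*2 = 20, Shaft = 2*3 = 6.
Iteration 4: no further components; recursion stops.
Total rows emitted: 10.

10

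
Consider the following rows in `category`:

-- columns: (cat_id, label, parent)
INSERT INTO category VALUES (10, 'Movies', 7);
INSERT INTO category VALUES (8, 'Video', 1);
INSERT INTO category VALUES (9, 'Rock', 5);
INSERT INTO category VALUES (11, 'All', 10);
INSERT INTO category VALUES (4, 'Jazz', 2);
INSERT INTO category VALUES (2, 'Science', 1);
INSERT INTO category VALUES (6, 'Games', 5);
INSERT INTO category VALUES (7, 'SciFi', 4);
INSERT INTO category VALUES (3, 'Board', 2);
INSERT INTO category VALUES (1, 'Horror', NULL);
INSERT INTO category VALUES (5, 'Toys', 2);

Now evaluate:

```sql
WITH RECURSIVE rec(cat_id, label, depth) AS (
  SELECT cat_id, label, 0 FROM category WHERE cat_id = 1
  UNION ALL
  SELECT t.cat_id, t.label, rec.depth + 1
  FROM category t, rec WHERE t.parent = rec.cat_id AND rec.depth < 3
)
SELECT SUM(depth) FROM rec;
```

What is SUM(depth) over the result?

Base: cat_id=1 (Horror) at depth 0.
Iteration 1: rows with parent in {1} -> Science (id 2, depth 1), Video (id 8, depth 1).
Iteration 2: rows with parent in {2,8} -> Board (id 3, depth 2), Jazz (id 4, depth 2), Toys (id 5, depth 2).
Iteration 3: rows with parent in {3,4,5} -> Games (id 6, depth 3), SciFi (id 7, depth 3), Rock (id 9, depth 3).
Iteration 4: depth < 3 fails for all current rows; recursion stops.
SUM(depth) = 0 + 1 + 1 + 2 + 2 + 2 + 3 + 3 + 3 = 17.

17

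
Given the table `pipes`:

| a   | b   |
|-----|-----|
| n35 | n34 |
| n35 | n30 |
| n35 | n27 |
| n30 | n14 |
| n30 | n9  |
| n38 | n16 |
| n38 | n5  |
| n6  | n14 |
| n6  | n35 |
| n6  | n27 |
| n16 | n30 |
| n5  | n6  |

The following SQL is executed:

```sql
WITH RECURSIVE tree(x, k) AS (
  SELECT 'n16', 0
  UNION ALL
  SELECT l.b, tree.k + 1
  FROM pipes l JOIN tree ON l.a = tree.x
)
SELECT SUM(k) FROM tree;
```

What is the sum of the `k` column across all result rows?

5

Base: (n16, k=0).
Iteration 1: edges from {n16} -> (n30, k=1).
Iteration 2: edges from {n30} -> (n14, k=2), (n9, k=2).
Iteration 3: no outgoing edges from {n14,n9}; recursion stops.
SUM(k) = 0 + 1 + 2 + 2 = 5.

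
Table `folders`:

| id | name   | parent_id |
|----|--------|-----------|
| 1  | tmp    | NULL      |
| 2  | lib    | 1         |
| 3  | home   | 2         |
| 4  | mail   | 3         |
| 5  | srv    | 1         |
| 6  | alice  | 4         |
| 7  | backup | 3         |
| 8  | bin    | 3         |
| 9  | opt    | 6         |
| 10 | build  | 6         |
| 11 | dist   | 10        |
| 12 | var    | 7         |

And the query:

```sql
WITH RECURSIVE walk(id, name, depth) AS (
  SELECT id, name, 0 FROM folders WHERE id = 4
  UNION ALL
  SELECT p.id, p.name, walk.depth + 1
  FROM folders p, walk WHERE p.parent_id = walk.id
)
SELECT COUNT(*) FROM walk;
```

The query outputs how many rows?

Base: id=4 (mail) at depth 0.
Iteration 1: rows with parent_id in {4} -> alice (id 6, depth 1).
Iteration 2: rows with parent_id in {6} -> opt (id 9, depth 2), build (id 10, depth 2).
Iteration 3: rows with parent_id in {9,10} -> dist (id 11, depth 3).
Iteration 4: no rows with parent_id in {11}; recursion stops.
Total rows emitted: 5.

5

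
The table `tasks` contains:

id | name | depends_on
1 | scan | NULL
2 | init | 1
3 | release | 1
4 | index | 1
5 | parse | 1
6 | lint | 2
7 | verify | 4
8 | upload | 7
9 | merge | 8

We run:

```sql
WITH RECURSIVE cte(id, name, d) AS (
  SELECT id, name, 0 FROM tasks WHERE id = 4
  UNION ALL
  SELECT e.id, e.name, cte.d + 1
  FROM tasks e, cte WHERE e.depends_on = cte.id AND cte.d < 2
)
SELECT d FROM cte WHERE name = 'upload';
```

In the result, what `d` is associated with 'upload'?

2

Base: id=4 (index) at d 0.
Iteration 1: rows with depends_on in {4} -> verify (id 7, d 1).
Iteration 2: rows with depends_on in {7} -> upload (id 8, d 2).
Iteration 3: d < 2 fails for all current rows; recursion stops.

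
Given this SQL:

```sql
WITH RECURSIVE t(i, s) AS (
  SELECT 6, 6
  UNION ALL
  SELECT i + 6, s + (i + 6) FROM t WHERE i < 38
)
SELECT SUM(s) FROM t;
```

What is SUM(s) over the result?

Base: i=6, s=6.
Iteration 1: 6 < 38 holds -> i = 6 + 6 = 12, s = 6 + 12 = 18.
Iteration 2: 12 < 38 holds -> i = 12 + 6 = 18, s = 18 + 18 = 36.
Iteration 3: 18 < 38 holds -> i = 18 + 6 = 24, s = 36 + 24 = 60.
Iteration 4: 24 < 38 holds -> i = 24 + 6 = 30, s = 60 + 30 = 90.
Iteration 5: 30 < 38 holds -> i = 30 + 6 = 36, s = 90 + 36 = 126.
Iteration 6: 36 < 38 holds -> i = 36 + 6 = 42, s = 126 + 42 = 168.
Iteration 7: 42 < 38 fails; recursion stops.
SUM(s) = 6 + 18 + 36 + 60 + 90 + 126 + 168 = 504.

504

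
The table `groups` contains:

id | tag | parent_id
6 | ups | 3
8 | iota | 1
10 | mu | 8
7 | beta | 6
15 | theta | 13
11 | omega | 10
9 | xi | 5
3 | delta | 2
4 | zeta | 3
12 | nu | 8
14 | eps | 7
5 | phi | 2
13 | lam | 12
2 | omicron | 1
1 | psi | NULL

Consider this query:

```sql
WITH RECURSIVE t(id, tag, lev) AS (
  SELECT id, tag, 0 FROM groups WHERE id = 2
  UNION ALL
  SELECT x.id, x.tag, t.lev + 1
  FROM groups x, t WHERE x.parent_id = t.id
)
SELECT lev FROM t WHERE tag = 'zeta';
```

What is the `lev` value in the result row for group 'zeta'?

Base: id=2 (omicron) at lev 0.
Iteration 1: rows with parent_id in {2} -> delta (id 3, lev 1), phi (id 5, lev 1).
Iteration 2: rows with parent_id in {3,5} -> zeta (id 4, lev 2), ups (id 6, lev 2), xi (id 9, lev 2).
Iteration 3: rows with parent_id in {4,6,9} -> beta (id 7, lev 3).
Iteration 4: rows with parent_id in {7} -> eps (id 14, lev 4).
Iteration 5: no rows with parent_id in {14}; recursion stops.

2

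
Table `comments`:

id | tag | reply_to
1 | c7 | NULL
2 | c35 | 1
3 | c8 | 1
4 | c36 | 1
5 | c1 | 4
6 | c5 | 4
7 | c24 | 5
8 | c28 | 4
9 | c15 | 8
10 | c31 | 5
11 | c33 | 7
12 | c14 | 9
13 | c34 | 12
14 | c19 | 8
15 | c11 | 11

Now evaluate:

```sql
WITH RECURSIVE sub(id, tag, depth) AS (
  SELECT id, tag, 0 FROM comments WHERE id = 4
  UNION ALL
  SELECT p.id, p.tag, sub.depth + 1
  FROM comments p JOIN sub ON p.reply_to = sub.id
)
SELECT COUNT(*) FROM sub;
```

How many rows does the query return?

Base: id=4 (c36) at depth 0.
Iteration 1: rows with reply_to in {4} -> c1 (id 5, depth 1), c5 (id 6, depth 1), c28 (id 8, depth 1).
Iteration 2: rows with reply_to in {5,6,8} -> c24 (id 7, depth 2), c15 (id 9, depth 2), c31 (id 10, depth 2), c19 (id 14, depth 2).
Iteration 3: rows with reply_to in {7,9,10,14} -> c33 (id 11, depth 3), c14 (id 12, depth 3).
Iteration 4: rows with reply_to in {11,12} -> c34 (id 13, depth 4), c11 (id 15, depth 4).
Iteration 5: no rows with reply_to in {13,15}; recursion stops.
Total rows emitted: 12.

12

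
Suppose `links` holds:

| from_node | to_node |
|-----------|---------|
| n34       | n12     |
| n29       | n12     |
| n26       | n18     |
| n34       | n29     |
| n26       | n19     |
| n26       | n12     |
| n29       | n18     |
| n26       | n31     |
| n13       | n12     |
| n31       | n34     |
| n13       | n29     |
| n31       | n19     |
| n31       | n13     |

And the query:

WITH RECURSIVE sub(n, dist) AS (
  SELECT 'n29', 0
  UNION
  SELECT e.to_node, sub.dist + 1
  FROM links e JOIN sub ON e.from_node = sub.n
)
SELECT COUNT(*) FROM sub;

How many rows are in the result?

Base: (n29, dist=0).
Iteration 1: edges from {n29} -> (n12, dist=1), (n18, dist=1).
Iteration 2: no outgoing edges from {n12,n18}; recursion stops.
Total rows emitted: 3.

3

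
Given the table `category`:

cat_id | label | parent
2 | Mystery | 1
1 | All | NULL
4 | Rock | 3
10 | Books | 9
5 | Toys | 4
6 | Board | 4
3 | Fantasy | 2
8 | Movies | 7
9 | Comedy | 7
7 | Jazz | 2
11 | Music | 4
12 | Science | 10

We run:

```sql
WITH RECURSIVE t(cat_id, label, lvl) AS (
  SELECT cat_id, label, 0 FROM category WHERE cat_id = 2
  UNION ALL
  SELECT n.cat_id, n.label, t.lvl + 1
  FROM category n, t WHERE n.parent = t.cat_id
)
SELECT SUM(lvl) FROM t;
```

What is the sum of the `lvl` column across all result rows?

24

Base: cat_id=2 (Mystery) at lvl 0.
Iteration 1: rows with parent in {2} -> Fantasy (id 3, lvl 1), Jazz (id 7, lvl 1).
Iteration 2: rows with parent in {3,7} -> Rock (id 4, lvl 2), Movies (id 8, lvl 2), Comedy (id 9, lvl 2).
Iteration 3: rows with parent in {4,8,9} -> Toys (id 5, lvl 3), Board (id 6, lvl 3), Books (id 10, lvl 3), Music (id 11, lvl 3).
Iteration 4: rows with parent in {5,6,10,11} -> Science (id 12, lvl 4).
Iteration 5: no rows with parent in {12}; recursion stops.
SUM(lvl) = 0 + 1 + 1 + 2 + 2 + 2 + 3 + 3 + 3 + 3 + 4 = 24.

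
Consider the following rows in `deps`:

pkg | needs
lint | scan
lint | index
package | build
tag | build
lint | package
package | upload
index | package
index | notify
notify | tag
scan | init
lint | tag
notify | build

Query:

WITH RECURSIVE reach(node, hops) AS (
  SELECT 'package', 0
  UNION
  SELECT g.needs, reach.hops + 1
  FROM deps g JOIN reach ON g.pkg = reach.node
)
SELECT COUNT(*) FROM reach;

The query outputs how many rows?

Base: (package, hops=0).
Iteration 1: edges from {package} -> (build, hops=1), (upload, hops=1).
Iteration 2: no outgoing edges from {build,upload}; recursion stops.
Total rows emitted: 3.

3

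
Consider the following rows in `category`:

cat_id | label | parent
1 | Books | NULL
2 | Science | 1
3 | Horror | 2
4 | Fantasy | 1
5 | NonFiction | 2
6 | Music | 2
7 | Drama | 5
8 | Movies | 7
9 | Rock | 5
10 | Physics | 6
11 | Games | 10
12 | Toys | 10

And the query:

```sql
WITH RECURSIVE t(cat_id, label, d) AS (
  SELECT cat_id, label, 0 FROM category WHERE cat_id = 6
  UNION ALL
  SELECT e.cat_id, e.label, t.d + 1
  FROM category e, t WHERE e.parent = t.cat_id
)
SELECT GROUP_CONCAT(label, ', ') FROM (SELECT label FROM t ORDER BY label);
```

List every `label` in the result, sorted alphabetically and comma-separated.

Games, Music, Physics, Toys

Base: cat_id=6 (Music) at d 0.
Iteration 1: rows with parent in {6} -> Physics (id 10, d 1).
Iteration 2: rows with parent in {10} -> Games (id 11, d 2), Toys (id 12, d 2).
Iteration 3: no rows with parent in {11,12}; recursion stops.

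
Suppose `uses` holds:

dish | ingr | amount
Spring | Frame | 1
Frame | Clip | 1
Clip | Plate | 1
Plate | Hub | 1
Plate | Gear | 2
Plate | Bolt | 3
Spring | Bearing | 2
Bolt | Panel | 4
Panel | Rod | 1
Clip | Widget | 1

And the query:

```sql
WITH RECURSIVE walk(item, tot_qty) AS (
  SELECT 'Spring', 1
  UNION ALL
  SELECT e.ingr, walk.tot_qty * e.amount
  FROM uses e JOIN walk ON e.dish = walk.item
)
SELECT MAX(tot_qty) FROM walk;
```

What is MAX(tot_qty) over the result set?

12

Base: (Spring, tot_qty=1).
Iteration 1: components of {Spring} -> Bearing = 1*2 = 2, Frame = 1*1 = 1.
Iteration 2: components of {Bearing,Frame} -> Clip = 1*1 = 1.
Iteration 3: components of {Clip} -> Plate = 1*1 = 1, Widget = 1*1 = 1.
Iteration 4: components of {Plate,Widget} -> Bolt = 1*3 = 3, Gear = 1*2 = 2, Hub = 1*1 = 1.
Iteration 5: components of {Bolt,Gear,Hub} -> Panel = 3*4 = 12.
Iteration 6: components of {Panel} -> Rod = 12*1 = 12.
Iteration 7: no further components; recursion stops.
tot_qty values: 1, 1, 2, 1, 1, 1, 1, 2, 3, 12, 12; the maximum is 12.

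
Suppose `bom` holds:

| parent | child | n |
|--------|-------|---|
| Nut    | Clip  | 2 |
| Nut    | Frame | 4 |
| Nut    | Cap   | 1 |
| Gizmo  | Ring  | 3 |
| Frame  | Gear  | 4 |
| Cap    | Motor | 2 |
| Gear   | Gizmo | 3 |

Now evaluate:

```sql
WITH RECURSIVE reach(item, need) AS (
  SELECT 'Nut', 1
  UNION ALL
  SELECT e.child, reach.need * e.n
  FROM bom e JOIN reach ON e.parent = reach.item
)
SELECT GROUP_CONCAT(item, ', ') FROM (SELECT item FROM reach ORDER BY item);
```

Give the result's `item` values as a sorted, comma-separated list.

Base: (Nut, need=1).
Iteration 1: components of {Nut} -> Cap = 1*1 = 1, Clip = 1*2 = 2, Frame = 1*4 = 4.
Iteration 2: components of {Cap,Clip,Frame} -> Gear = 4*4 = 16, Motor = 1*2 = 2.
Iteration 3: components of {Gear,Motor} -> Gizmo = 16*3 = 48.
Iteration 4: components of {Gizmo} -> Ring = 48*3 = 144.
Iteration 5: no further components; recursion stops.

Cap, Clip, Frame, Gear, Gizmo, Motor, Nut, Ring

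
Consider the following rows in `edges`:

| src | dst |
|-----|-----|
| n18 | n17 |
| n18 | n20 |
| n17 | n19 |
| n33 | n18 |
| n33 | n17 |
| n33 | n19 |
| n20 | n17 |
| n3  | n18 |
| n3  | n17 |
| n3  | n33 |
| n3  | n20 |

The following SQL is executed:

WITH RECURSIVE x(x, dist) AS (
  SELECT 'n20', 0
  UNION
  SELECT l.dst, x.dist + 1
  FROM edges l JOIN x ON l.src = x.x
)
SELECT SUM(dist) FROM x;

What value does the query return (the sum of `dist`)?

3

Base: (n20, dist=0).
Iteration 1: edges from {n20} -> (n17, dist=1).
Iteration 2: edges from {n17} -> (n19, dist=2).
Iteration 3: no outgoing edges from {n19}; recursion stops.
SUM(dist) = 0 + 1 + 2 = 3.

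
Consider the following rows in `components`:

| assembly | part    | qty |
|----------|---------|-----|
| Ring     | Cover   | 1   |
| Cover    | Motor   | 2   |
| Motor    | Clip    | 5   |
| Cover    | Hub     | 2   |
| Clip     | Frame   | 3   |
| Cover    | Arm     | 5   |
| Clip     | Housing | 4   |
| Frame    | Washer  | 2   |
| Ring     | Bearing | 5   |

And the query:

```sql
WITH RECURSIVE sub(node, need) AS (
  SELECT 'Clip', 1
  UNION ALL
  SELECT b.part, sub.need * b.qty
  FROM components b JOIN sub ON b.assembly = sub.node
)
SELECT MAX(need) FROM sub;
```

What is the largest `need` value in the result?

6

Base: (Clip, need=1).
Iteration 1: components of {Clip} -> Frame = 1*3 = 3, Housing = 1*4 = 4.
Iteration 2: components of {Frame,Housing} -> Washer = 3*2 = 6.
Iteration 3: no further components; recursion stops.
need values: 1, 3, 4, 6; the maximum is 6.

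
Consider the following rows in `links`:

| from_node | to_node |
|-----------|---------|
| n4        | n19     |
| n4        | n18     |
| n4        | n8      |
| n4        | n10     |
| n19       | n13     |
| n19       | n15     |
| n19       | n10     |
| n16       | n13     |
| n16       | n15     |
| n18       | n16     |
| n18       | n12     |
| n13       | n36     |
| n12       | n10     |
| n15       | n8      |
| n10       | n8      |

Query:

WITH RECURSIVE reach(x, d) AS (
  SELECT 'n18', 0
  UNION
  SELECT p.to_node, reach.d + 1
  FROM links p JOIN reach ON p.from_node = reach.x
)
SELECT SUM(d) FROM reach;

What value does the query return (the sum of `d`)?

14

Base: (n18, d=0).
Iteration 1: edges from {n18} -> (n12, d=1), (n16, d=1).
Iteration 2: edges from {n12,n16} -> (n10, d=2), (n13, d=2), (n15, d=2).
Iteration 3: edges from {n10,n13,n15} -> (n36, d=3), (n8, d=3). [UNION drops 1 duplicate row(s)]
Iteration 4: no outgoing edges from {n36,n8}; recursion stops.
SUM(d) = 0 + 1 + 1 + 2 + 2 + 2 + 3 + 3 = 14.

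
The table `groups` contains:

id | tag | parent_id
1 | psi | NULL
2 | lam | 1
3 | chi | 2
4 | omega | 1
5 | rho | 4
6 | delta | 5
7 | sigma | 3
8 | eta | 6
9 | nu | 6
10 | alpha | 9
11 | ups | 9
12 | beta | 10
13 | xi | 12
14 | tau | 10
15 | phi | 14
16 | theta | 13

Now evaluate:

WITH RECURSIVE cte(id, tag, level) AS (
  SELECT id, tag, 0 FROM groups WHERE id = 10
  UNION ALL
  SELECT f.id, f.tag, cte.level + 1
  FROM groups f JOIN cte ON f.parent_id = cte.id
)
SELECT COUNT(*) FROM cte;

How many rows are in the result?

6

Base: id=10 (alpha) at level 0.
Iteration 1: rows with parent_id in {10} -> beta (id 12, level 1), tau (id 14, level 1).
Iteration 2: rows with parent_id in {12,14} -> xi (id 13, level 2), phi (id 15, level 2).
Iteration 3: rows with parent_id in {13,15} -> theta (id 16, level 3).
Iteration 4: no rows with parent_id in {16}; recursion stops.
Total rows emitted: 6.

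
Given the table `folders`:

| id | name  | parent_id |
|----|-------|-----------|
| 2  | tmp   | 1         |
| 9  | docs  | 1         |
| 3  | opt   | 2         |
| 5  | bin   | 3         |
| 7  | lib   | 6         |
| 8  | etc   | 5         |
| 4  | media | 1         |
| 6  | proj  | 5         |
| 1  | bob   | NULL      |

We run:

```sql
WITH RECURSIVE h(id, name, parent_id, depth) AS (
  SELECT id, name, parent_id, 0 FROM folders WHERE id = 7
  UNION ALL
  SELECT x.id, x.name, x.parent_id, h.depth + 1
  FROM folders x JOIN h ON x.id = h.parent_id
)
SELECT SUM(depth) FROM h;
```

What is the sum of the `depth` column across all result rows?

15

Base: id=7 (lib), parent_id=6, depth 0.
Iteration 1: join on id=6 -> proj (id 6, parent_id=5, depth 1).
Iteration 2: join on id=5 -> bin (id 5, parent_id=3, depth 2).
Iteration 3: join on id=3 -> opt (id 3, parent_id=2, depth 3).
Iteration 4: join on id=2 -> tmp (id 2, parent_id=1, depth 4).
Iteration 5: join on id=1 -> bob (id 1, parent_id=NULL, depth 5).
Iteration 6: parent_id is NULL; no match; recursion stops.
SUM(depth) = 0 + 1 + 2 + 3 + 4 + 5 = 15.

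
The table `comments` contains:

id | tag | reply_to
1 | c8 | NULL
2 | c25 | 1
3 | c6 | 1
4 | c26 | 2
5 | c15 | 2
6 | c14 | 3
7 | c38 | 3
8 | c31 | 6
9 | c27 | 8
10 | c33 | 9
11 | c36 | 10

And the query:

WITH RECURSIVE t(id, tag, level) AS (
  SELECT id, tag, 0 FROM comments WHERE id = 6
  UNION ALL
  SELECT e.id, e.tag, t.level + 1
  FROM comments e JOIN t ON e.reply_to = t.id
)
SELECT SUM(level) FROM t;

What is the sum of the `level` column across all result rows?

Base: id=6 (c14) at level 0.
Iteration 1: rows with reply_to in {6} -> c31 (id 8, level 1).
Iteration 2: rows with reply_to in {8} -> c27 (id 9, level 2).
Iteration 3: rows with reply_to in {9} -> c33 (id 10, level 3).
Iteration 4: rows with reply_to in {10} -> c36 (id 11, level 4).
Iteration 5: no rows with reply_to in {11}; recursion stops.
SUM(level) = 0 + 1 + 2 + 3 + 4 = 10.

10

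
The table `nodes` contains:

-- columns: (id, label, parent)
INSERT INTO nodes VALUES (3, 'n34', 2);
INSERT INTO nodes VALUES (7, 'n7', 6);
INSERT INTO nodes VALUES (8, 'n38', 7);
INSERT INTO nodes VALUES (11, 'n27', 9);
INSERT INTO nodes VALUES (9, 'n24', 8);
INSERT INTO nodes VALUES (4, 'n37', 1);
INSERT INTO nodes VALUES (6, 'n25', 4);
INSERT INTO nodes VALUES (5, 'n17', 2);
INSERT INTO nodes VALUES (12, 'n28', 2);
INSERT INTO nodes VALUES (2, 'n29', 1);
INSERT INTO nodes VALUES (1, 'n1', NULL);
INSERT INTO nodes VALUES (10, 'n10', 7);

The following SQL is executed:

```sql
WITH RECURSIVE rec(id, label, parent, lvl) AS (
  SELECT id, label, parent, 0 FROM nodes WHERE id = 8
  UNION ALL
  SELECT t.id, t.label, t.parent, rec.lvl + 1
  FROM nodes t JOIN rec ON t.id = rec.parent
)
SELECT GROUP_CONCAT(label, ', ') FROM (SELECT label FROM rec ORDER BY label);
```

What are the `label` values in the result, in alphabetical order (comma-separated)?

Base: id=8 (n38), parent=7, lvl 0.
Iteration 1: join on id=7 -> n7 (id 7, parent=6, lvl 1).
Iteration 2: join on id=6 -> n25 (id 6, parent=4, lvl 2).
Iteration 3: join on id=4 -> n37 (id 4, parent=1, lvl 3).
Iteration 4: join on id=1 -> n1 (id 1, parent=NULL, lvl 4).
Iteration 5: parent is NULL; no match; recursion stops.

n1, n25, n37, n38, n7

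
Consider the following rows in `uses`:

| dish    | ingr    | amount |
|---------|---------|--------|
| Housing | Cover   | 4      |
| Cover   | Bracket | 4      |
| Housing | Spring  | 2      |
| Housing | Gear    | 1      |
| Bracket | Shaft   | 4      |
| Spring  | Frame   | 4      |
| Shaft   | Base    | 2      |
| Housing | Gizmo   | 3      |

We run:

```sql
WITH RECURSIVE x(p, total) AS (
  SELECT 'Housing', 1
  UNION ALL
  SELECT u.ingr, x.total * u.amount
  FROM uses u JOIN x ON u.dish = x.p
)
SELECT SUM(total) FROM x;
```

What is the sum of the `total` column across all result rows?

227

Base: (Housing, total=1).
Iteration 1: components of {Housing} -> Cover = 1*4 = 4, Gear = 1*1 = 1, Gizmo = 1*3 = 3, Spring = 1*2 = 2.
Iteration 2: components of {Cover,Gear,Gizmo,Spring} -> Bracket = 4*4 = 16, Frame = 2*4 = 8.
Iteration 3: components of {Bracket,Frame} -> Shaft = 16*4 = 64.
Iteration 4: components of {Shaft} -> Base = 64*2 = 128.
Iteration 5: no further components; recursion stops.
SUM(total) = 1 + 4 + 2 + 1 + 3 + 16 + 8 + 64 + 128 = 227.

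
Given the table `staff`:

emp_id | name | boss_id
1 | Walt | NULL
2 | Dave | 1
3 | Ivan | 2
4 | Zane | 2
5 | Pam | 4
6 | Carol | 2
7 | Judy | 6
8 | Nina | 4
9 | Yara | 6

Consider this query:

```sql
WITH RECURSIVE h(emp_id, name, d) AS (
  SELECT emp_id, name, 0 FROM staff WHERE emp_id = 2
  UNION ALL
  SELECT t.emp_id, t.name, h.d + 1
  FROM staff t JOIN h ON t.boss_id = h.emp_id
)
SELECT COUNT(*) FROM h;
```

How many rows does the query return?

8

Base: emp_id=2 (Dave) at d 0.
Iteration 1: rows with boss_id in {2} -> Ivan (id 3, d 1), Zane (id 4, d 1), Carol (id 6, d 1).
Iteration 2: rows with boss_id in {3,4,6} -> Pam (id 5, d 2), Judy (id 7, d 2), Nina (id 8, d 2), Yara (id 9, d 2).
Iteration 3: no rows with boss_id in {5,7,8,9}; recursion stops.
Total rows emitted: 8.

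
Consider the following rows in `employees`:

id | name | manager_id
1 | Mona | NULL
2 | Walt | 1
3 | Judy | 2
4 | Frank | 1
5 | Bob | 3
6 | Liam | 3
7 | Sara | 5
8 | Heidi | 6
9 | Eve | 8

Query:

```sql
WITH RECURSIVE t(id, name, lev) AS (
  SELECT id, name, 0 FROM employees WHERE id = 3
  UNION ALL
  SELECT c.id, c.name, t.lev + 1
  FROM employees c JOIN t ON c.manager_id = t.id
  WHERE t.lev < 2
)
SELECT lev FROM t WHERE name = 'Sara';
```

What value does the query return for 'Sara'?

2

Base: id=3 (Judy) at lev 0.
Iteration 1: rows with manager_id in {3} -> Bob (id 5, lev 1), Liam (id 6, lev 1).
Iteration 2: rows with manager_id in {5,6} -> Sara (id 7, lev 2), Heidi (id 8, lev 2).
Iteration 3: lev < 2 fails for all current rows; recursion stops.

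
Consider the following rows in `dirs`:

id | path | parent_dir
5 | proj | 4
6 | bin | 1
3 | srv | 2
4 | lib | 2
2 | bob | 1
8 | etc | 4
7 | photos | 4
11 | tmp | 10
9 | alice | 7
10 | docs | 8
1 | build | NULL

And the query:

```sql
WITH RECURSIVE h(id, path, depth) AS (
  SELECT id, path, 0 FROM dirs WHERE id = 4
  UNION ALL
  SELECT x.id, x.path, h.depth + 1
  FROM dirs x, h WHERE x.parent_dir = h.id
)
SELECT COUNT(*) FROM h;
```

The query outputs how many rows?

7

Base: id=4 (lib) at depth 0.
Iteration 1: rows with parent_dir in {4} -> proj (id 5, depth 1), photos (id 7, depth 1), etc (id 8, depth 1).
Iteration 2: rows with parent_dir in {5,7,8} -> alice (id 9, depth 2), docs (id 10, depth 2).
Iteration 3: rows with parent_dir in {9,10} -> tmp (id 11, depth 3).
Iteration 4: no rows with parent_dir in {11}; recursion stops.
Total rows emitted: 7.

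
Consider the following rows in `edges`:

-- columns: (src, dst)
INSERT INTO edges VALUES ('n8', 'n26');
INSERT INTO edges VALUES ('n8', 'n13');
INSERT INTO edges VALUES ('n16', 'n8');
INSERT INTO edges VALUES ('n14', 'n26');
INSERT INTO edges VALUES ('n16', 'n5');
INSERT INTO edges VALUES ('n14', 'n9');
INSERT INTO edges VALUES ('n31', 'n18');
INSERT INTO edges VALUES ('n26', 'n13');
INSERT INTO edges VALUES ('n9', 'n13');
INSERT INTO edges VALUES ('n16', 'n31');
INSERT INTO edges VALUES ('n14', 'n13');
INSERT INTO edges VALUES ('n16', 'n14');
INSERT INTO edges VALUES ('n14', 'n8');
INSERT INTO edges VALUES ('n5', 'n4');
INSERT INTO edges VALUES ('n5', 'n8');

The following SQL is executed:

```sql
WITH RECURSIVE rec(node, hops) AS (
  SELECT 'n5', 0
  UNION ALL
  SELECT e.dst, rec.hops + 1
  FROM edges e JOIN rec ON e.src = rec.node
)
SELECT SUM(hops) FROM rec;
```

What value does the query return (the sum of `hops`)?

Base: (n5, hops=0).
Iteration 1: edges from {n5} -> (n4, hops=1), (n8, hops=1).
Iteration 2: edges from {n4,n8} -> (n13, hops=2), (n26, hops=2).
Iteration 3: edges from {n13,n26} -> (n13, hops=3).
Iteration 4: no outgoing edges from {n13}; recursion stops.
SUM(hops) = 0 + 1 + 1 + 2 + 2 + 3 = 9.

9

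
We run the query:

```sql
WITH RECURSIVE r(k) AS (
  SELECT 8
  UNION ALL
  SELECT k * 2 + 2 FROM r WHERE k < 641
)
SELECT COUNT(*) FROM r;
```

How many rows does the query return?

8

Base: k=8.
Iteration 1: 8 < 641 holds -> k = 8 * 2 + 2 = 18.
Iteration 2: 18 < 641 holds -> k = 18 * 2 + 2 = 38.
Iteration 3: 38 < 641 holds -> k = 38 * 2 + 2 = 78.
Iteration 4: 78 < 641 holds -> k = 78 * 2 + 2 = 158.
Iteration 5: 158 < 641 holds -> k = 158 * 2 + 2 = 318.
Iteration 6: 318 < 641 holds -> k = 318 * 2 + 2 = 638.
Iteration 7: 638 < 641 holds -> k = 638 * 2 + 2 = 1278.
Iteration 8: 1278 < 641 fails; recursion stops.
Total rows emitted: 8.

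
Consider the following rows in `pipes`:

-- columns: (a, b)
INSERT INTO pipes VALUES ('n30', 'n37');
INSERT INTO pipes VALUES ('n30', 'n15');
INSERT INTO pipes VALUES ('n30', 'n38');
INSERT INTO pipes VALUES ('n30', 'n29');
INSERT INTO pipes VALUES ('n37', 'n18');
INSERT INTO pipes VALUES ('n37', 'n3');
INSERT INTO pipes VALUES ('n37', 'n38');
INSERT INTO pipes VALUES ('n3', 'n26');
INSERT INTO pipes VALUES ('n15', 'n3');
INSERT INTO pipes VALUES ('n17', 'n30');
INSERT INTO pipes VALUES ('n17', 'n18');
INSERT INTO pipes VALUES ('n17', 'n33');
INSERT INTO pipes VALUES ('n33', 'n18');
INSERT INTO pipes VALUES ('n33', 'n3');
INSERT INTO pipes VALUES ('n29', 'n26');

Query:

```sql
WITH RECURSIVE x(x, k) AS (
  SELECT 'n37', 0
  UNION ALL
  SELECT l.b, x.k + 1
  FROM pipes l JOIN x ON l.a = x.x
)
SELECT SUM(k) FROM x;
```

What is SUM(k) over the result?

Base: (n37, k=0).
Iteration 1: edges from {n37} -> (n18, k=1), (n3, k=1), (n38, k=1).
Iteration 2: edges from {n18,n3,n38} -> (n26, k=2).
Iteration 3: no outgoing edges from {n26}; recursion stops.
SUM(k) = 0 + 1 + 1 + 1 + 2 = 5.

5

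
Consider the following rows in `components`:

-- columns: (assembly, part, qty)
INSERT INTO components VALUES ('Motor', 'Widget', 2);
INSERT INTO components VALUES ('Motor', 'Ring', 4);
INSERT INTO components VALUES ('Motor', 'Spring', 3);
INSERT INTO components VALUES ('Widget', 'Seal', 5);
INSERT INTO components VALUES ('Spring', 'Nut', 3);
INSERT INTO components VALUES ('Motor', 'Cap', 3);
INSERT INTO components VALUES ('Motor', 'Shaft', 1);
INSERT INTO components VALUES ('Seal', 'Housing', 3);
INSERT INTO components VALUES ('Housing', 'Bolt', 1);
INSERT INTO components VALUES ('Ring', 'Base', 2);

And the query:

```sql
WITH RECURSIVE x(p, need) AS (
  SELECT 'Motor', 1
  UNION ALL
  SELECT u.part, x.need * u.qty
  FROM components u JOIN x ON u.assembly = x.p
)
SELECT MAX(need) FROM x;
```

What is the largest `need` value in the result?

30

Base: (Motor, need=1).
Iteration 1: components of {Motor} -> Cap = 1*3 = 3, Ring = 1*4 = 4, Shaft = 1*1 = 1, Spring = 1*3 = 3, Widget = 1*2 = 2.
Iteration 2: components of {Cap,Ring,Shaft,Spring,Widget} -> Base = 4*2 = 8, Nut = 3*3 = 9, Seal = 2*5 = 10.
Iteration 3: components of {Base,Nut,Seal} -> Housing = 10*3 = 30.
Iteration 4: components of {Housing} -> Bolt = 30*1 = 30.
Iteration 5: no further components; recursion stops.
need values: 1, 2, 4, 3, 3, 1, 10, 8, 9, 30, 30; the maximum is 30.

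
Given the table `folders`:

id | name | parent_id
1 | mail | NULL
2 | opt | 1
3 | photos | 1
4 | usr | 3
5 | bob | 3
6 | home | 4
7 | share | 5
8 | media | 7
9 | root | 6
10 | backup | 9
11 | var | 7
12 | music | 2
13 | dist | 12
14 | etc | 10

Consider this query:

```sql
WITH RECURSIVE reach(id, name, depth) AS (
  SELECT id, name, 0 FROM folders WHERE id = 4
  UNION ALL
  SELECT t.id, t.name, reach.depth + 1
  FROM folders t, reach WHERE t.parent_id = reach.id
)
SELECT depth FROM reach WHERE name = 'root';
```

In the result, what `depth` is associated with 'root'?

Base: id=4 (usr) at depth 0.
Iteration 1: rows with parent_id in {4} -> home (id 6, depth 1).
Iteration 2: rows with parent_id in {6} -> root (id 9, depth 2).
Iteration 3: rows with parent_id in {9} -> backup (id 10, depth 3).
Iteration 4: rows with parent_id in {10} -> etc (id 14, depth 4).
Iteration 5: no rows with parent_id in {14}; recursion stops.

2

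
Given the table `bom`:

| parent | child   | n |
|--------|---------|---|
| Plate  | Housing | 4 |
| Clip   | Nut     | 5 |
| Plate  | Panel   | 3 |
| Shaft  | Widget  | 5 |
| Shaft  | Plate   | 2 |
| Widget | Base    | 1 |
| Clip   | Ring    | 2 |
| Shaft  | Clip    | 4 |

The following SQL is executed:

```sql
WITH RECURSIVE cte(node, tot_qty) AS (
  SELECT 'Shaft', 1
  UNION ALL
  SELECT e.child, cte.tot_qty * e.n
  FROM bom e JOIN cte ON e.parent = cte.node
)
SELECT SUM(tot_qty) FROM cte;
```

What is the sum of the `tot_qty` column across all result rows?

59

Base: (Shaft, tot_qty=1).
Iteration 1: components of {Shaft} -> Clip = 1*4 = 4, Plate = 1*2 = 2, Widget = 1*5 = 5.
Iteration 2: components of {Clip,Plate,Widget} -> Base = 5*1 = 5, Housing = 2*4 = 8, Nut = 4*5 = 20, Panel = 2*3 = 6, Ring = 4*2 = 8.
Iteration 3: no further components; recursion stops.
SUM(tot_qty) = 1 + 5 + 2 + 4 + 5 + 8 + 6 + 8 + 20 = 59.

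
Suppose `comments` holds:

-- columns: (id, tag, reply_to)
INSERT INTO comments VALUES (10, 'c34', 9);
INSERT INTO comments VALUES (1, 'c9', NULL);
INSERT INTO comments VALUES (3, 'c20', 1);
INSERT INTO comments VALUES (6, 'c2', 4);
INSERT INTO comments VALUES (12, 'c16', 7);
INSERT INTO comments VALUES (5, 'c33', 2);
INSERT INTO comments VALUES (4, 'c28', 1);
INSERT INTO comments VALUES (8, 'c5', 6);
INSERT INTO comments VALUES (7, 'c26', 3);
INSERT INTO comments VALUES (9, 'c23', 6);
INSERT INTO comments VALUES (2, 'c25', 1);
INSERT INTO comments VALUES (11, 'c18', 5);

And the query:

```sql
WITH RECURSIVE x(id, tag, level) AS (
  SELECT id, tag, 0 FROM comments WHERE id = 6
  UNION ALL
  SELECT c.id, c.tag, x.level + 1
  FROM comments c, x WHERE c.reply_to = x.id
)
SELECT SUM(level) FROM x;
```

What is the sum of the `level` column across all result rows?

Base: id=6 (c2) at level 0.
Iteration 1: rows with reply_to in {6} -> c5 (id 8, level 1), c23 (id 9, level 1).
Iteration 2: rows with reply_to in {8,9} -> c34 (id 10, level 2).
Iteration 3: no rows with reply_to in {10}; recursion stops.
SUM(level) = 0 + 1 + 1 + 2 = 4.

4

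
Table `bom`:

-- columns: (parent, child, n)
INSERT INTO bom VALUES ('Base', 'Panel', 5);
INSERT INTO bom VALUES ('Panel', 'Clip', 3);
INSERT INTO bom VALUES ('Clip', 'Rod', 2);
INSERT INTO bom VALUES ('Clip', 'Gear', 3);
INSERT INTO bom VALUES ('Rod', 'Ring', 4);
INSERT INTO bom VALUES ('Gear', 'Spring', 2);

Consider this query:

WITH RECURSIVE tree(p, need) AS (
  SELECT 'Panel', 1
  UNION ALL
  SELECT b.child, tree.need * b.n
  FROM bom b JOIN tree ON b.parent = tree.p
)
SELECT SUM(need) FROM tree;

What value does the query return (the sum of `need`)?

61

Base: (Panel, need=1).
Iteration 1: components of {Panel} -> Clip = 1*3 = 3.
Iteration 2: components of {Clip} -> Gear = 3*3 = 9, Rod = 3*2 = 6.
Iteration 3: components of {Gear,Rod} -> Ring = 6*4 = 24, Spring = 9*2 = 18.
Iteration 4: no further components; recursion stops.
SUM(need) = 1 + 3 + 6 + 9 + 24 + 18 = 61.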